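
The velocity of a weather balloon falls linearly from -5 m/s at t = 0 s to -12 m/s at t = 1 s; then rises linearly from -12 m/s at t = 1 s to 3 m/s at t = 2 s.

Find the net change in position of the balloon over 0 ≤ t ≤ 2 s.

-13 m

Displacement is the signed area under the v-t curve.
0–1 s: ½(-5 + -12)(1) = -8.5 m
1–2 s: ½(-12 + 3)(1) = -4.5 m
Net displacement = -13 m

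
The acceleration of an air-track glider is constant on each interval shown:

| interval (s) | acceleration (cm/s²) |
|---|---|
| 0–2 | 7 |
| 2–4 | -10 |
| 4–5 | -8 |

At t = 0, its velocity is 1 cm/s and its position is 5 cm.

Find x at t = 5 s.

22 cm

On each constant-a segment, Δv = aΔt and Δx = v₀Δt + ½aΔt²; chain segment to segment.
0–2 s: v starts 1 cm/s; Δx = 1·2 + ½·7·2² = 16 cm; v ends 15 cm/s.
2–4 s: v starts 15 cm/s; Δx = 15·2 + ½·-10·2² = 10 cm; v ends -5 cm/s.
4–5 s: v starts -5 cm/s; Δx = -5·1 + ½·-8·1² = -9 cm; v ends -13 cm/s.
x(5) = 5 + Σ Δx = 22 cm.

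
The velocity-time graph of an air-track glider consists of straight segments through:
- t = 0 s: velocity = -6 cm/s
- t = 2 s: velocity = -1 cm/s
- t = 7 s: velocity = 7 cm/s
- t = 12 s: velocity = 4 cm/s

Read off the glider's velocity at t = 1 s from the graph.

On 0–2 s the graph is linear from -6 to -1 cm/s: v(1) = -6 + (-1 − -6)·(1 − 0)/(2 − 0) = -3.5 cm/s.

-3.5 cm/s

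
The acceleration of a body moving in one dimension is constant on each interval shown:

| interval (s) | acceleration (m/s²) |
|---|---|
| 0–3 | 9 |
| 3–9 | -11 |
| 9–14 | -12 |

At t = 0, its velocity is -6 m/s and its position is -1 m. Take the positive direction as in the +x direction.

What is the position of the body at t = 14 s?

On each constant-a segment, Δv = aΔt and Δx = v₀Δt + ½aΔt²; chain segment to segment.
0–3 s: v starts -6 m/s; Δx = -6·3 + ½·9·3² = 22.5 m; v ends 21 m/s.
3–9 s: v starts 21 m/s; Δx = 21·6 + ½·-11·6² = -72 m; v ends -45 m/s.
9–14 s: v starts -45 m/s; Δx = -45·5 + ½·-12·5² = -375 m; v ends -105 m/s.
x(14) = -1 + Σ Δx = -425.5 m.

-425.5 m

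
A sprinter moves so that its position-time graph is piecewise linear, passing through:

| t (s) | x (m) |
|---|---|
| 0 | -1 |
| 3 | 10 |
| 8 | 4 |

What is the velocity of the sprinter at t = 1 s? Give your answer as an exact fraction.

Velocity is the slope of the x-t graph on 0–3 s: (10 − -1)/(3 − 0) = 11/3 m/s.

11/3 m/s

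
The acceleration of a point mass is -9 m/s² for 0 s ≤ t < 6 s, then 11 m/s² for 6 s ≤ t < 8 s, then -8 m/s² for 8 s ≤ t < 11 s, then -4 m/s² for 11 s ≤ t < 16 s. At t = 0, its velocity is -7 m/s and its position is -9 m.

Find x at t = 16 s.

-831 m

On each constant-a segment, Δv = aΔt and Δx = v₀Δt + ½aΔt²; chain segment to segment.
0–6 s: v starts -7 m/s; Δx = -7·6 + ½·-9·6² = -204 m; v ends -61 m/s.
6–8 s: v starts -61 m/s; Δx = -61·2 + ½·11·2² = -100 m; v ends -39 m/s.
8–11 s: v starts -39 m/s; Δx = -39·3 + ½·-8·3² = -153 m; v ends -63 m/s.
11–16 s: v starts -63 m/s; Δx = -63·5 + ½·-4·5² = -365 m; v ends -83 m/s.
x(16) = -9 + Σ Δx = -831 m.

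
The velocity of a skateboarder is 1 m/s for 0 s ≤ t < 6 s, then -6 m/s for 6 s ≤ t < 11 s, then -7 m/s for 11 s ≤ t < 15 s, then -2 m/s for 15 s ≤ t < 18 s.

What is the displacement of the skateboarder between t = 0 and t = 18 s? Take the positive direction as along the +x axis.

-58 m

Net displacement equals the area under the velocity-time graph (areas below the axis count negative).
0–6 s: 1 × 6 = 6 m
6–11 s: -6 × 5 = -30 m
11–15 s: -7 × 4 = -28 m
15–18 s: -2 × 3 = -6 m
Net displacement = -58 m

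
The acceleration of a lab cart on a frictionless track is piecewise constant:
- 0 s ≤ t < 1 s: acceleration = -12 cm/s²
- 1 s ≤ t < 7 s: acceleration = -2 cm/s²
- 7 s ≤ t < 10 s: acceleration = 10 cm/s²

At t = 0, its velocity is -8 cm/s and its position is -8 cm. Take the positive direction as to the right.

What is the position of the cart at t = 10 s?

-229 cm

On each constant-a segment, Δv = aΔt and Δx = v₀Δt + ½aΔt²; chain segment to segment.
0–1 s: v starts -8 cm/s; Δx = -8·1 + ½·-12·1² = -14 cm; v ends -20 cm/s.
1–7 s: v starts -20 cm/s; Δx = -20·6 + ½·-2·6² = -156 cm; v ends -32 cm/s.
7–10 s: v starts -32 cm/s; Δx = -32·3 + ½·10·3² = -51 cm; v ends -2 cm/s.
x(10) = -8 + Σ Δx = -229 cm.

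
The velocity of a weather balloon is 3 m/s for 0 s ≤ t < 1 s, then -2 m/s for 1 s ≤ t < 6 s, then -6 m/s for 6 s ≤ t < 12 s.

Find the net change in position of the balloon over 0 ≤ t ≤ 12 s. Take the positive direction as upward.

Net displacement equals the area under the velocity-time graph (areas below the axis count negative).
0–1 s: 3 × 1 = 3 m
1–6 s: -2 × 5 = -10 m
6–12 s: -6 × 6 = -36 m
Net displacement = -43 m

-43 m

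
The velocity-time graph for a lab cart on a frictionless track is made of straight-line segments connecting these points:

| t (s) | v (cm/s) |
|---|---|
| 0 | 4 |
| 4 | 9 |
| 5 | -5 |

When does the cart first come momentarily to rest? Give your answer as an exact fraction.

t = 65/14 s

v changes sign on 4–5 s (from 9 to -5); the graph is linear there, so v = 0 at t = 4 + (-9)·(5 − 4)/(-5 − 9) = 65/14 s.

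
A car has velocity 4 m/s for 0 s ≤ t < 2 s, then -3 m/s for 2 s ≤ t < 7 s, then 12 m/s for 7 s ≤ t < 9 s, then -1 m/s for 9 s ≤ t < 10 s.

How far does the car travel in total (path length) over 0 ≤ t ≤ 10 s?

Total distance travelled is ∫|v| dt — sum the magnitudes of each area piece.
0–2 s: |4| × 2 = 8 m
2–7 s: |-3| × 5 = 15 m
7–9 s: |12| × 2 = 24 m
9–10 s: |-1| × 1 = 1 m
Total distance = 48 m

48 m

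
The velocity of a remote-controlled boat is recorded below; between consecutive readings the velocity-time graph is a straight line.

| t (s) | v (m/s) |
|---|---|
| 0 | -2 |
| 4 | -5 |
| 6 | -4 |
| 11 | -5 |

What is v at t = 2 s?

-3.5 m/s

On 0–4 s the graph is linear from -2 to -5 m/s: v(2) = -2 + (-5 − -2)·(2 − 0)/(4 − 0) = -3.5 m/s.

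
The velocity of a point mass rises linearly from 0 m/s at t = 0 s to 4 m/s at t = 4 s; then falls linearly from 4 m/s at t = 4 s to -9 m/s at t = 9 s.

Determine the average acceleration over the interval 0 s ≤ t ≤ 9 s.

-1 m/s²

Average acceleration = Δv/Δt = (-9 − 0)/(9 − 0) = -1 m/s².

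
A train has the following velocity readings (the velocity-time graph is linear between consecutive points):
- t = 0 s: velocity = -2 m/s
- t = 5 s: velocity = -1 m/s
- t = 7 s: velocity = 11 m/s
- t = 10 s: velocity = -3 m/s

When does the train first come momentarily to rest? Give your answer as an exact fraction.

t = 31/6 s

v changes sign on 5–7 s (from -1 to 11); the graph is linear there, so v = 0 at t = 5 + (1)·(7 − 5)/(11 − -1) = 31/6 s.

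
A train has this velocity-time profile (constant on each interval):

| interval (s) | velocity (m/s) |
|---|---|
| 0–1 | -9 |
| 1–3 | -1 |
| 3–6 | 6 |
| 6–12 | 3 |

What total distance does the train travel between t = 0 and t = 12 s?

Total distance travelled is ∫|v| dt — sum the magnitudes of each area piece.
0–1 s: |-9| × 1 = 9 m
1–3 s: |-1| × 2 = 2 m
3–6 s: |6| × 3 = 18 m
6–12 s: |3| × 6 = 18 m
Total distance = 47 m

47 m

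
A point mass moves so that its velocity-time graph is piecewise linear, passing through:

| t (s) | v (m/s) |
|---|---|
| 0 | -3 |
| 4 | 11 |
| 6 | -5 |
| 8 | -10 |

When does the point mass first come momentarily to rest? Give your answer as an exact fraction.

v changes sign on 0–4 s (from -3 to 11); the graph is linear there, so v = 0 at t = 0 + (3)·(4 − 0)/(11 − -3) = 6/7 s.

t = 6/7 s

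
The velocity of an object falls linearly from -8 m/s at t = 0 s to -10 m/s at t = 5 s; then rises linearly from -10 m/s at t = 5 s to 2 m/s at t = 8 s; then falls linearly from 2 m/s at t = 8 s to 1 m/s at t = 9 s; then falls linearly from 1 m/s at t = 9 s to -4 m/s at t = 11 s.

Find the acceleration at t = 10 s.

-2.5 m/s²

Acceleration is the slope of the v-t graph on 9–11 s: (-4 − 1)/(11 − 9) = -2.5 m/s².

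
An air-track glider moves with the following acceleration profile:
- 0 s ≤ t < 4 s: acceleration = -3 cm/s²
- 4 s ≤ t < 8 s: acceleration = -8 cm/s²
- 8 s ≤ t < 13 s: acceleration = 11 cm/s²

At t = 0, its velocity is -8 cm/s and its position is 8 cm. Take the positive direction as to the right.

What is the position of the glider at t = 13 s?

On each constant-a segment, Δv = aΔt and Δx = v₀Δt + ½aΔt²; chain segment to segment.
0–4 s: v starts -8 cm/s; Δx = -8·4 + ½·-3·4² = -56 cm; v ends -20 cm/s.
4–8 s: v starts -20 cm/s; Δx = -20·4 + ½·-8·4² = -144 cm; v ends -52 cm/s.
8–13 s: v starts -52 cm/s; Δx = -52·5 + ½·11·5² = -122.5 cm; v ends 3 cm/s.
x(13) = 8 + Σ Δx = -314.5 cm.

-314.5 cm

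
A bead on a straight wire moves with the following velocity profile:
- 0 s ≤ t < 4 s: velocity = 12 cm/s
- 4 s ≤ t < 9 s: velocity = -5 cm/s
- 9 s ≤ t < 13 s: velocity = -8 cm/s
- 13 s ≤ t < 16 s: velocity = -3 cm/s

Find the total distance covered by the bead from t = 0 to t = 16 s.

114 cm

Total distance travelled is ∫|v| dt — sum the magnitudes of each area piece.
0–4 s: |12| × 4 = 48 cm
4–9 s: |-5| × 5 = 25 cm
9–13 s: |-8| × 4 = 32 cm
13–16 s: |-3| × 3 = 9 cm
Total distance = 114 cm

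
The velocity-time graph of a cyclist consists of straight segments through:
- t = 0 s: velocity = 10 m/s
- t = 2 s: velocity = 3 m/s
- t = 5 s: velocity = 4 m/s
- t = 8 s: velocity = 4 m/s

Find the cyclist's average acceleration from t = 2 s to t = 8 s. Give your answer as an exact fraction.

Average acceleration = Δv/Δt = (4 − 3)/(8 − 2) = 1/6 m/s².

1/6 m/s²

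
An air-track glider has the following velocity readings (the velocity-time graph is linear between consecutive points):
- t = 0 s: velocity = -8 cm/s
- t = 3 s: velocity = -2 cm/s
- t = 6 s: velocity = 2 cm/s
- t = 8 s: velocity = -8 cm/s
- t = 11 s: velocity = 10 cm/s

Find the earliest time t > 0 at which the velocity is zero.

v changes sign on 3–6 s (from -2 to 2); the graph is linear there, so v = 0 at t = 3 + (2)·(6 − 3)/(2 − -2) = 4.5 s.

t = 4.5 s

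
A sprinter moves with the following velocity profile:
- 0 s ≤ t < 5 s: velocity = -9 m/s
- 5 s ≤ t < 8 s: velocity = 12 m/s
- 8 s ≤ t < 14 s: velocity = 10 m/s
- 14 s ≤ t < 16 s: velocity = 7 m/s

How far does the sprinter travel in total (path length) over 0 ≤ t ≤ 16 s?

Total distance travelled is ∫|v| dt — sum the magnitudes of each area piece.
0–5 s: |-9| × 5 = 45 m
5–8 s: |12| × 3 = 36 m
8–14 s: |10| × 6 = 60 m
14–16 s: |7| × 2 = 14 m
Total distance = 155 m

155 m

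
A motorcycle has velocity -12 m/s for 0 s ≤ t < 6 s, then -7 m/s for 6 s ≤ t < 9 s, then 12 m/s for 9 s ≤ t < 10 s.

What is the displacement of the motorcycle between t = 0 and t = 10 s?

Net displacement equals the area under the velocity-time graph (areas below the axis count negative).
0–6 s: -12 × 6 = -72 m
6–9 s: -7 × 3 = -21 m
9–10 s: 12 × 1 = 12 m
Net displacement = -81 m

-81 m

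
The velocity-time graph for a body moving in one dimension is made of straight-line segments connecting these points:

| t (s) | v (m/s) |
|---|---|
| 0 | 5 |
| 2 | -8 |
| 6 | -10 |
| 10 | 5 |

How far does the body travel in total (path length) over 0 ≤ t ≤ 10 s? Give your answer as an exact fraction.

2321/39 m

Total distance travelled is ∫|v| dt — sum the magnitudes of each area piece.
0–2 s: v = 0 at t = 10/13 s; triangle areas 25/13 + 64/13 = 89/13 m
2–6 s: |½(-8 + -10)(4)| = 36 m
6–10 s: v = 0 at t = 26/3 s; triangle areas 40/3 + 10/3 = 50/3 m
Total distance = 2321/39 m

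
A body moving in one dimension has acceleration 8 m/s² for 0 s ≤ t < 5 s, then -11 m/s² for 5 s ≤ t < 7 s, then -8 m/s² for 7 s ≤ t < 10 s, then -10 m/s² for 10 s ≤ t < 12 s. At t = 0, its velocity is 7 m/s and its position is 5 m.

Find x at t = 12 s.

On each constant-a segment, Δv = aΔt and Δx = v₀Δt + ½aΔt²; chain segment to segment.
0–5 s: v starts 7 m/s; Δx = 7·5 + ½·8·5² = 135 m; v ends 47 m/s.
5–7 s: v starts 47 m/s; Δx = 47·2 + ½·-11·2² = 72 m; v ends 25 m/s.
7–10 s: v starts 25 m/s; Δx = 25·3 + ½·-8·3² = 39 m; v ends 1 m/s.
10–12 s: v starts 1 m/s; Δx = 1·2 + ½·-10·2² = -18 m; v ends -19 m/s.
x(12) = 5 + Σ Δx = 233 m.

233 m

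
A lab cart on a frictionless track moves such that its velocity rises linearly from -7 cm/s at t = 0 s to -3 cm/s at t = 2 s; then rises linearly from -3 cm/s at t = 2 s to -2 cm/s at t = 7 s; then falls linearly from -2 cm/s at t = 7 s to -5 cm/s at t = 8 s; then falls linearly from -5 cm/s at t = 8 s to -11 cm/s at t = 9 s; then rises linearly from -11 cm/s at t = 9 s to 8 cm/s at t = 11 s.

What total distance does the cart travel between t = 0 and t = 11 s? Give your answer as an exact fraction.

831/19 cm

Distance (not displacement) is the total path length: add the absolute areas under v-t.
0–2 s: |½(-7 + -3)(2)| = 10 cm
2–7 s: |½(-3 + -2)(5)| = 12.5 cm
7–8 s: |½(-2 + -5)(1)| = 3.5 cm
8–9 s: |½(-5 + -11)(1)| = 8 cm
9–11 s: v = 0 at t = 193/19 s; triangle areas 121/19 + 64/19 = 185/19 cm
Total distance = 831/19 cm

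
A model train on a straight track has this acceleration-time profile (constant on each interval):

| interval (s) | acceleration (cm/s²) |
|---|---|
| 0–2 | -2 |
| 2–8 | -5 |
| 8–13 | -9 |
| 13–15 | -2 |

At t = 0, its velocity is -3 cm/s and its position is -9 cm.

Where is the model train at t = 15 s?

On each constant-a segment, Δv = aΔt and Δx = v₀Δt + ½aΔt²; chain segment to segment.
0–2 s: v starts -3 cm/s; Δx = -3·2 + ½·-2·2² = -10 cm; v ends -7 cm/s.
2–8 s: v starts -7 cm/s; Δx = -7·6 + ½·-5·6² = -132 cm; v ends -37 cm/s.
8–13 s: v starts -37 cm/s; Δx = -37·5 + ½·-9·5² = -297.5 cm; v ends -82 cm/s.
13–15 s: v starts -82 cm/s; Δx = -82·2 + ½·-2·2² = -168 cm; v ends -86 cm/s.
x(15) = -9 + Σ Δx = -616.5 cm.

-616.5 cm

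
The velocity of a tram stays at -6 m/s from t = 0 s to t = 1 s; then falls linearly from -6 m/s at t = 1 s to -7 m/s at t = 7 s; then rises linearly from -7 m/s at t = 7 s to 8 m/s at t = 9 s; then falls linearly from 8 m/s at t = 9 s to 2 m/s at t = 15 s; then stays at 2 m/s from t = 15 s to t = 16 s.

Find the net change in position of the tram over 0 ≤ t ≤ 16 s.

-12 m

Net displacement equals the area under the velocity-time graph (areas below the axis count negative).
0–1 s: -6 × 1 = -6 m
1–7 s: ½(-6 + -7)(6) = -39 m
7–9 s: ½(-7 + 8)(2) = 1 m
9–15 s: ½(8 + 2)(6) = 30 m
15–16 s: 2 × 1 = 2 m
Net displacement = -12 m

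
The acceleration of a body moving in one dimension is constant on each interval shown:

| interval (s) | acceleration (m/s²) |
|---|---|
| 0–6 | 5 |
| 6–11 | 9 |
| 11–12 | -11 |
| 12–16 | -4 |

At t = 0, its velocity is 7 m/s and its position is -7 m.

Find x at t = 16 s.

751 m

On each constant-a segment, Δv = aΔt and Δx = v₀Δt + ½aΔt²; chain segment to segment.
0–6 s: v starts 7 m/s; Δx = 7·6 + ½·5·6² = 132 m; v ends 37 m/s.
6–11 s: v starts 37 m/s; Δx = 37·5 + ½·9·5² = 297.5 m; v ends 82 m/s.
11–12 s: v starts 82 m/s; Δx = 82·1 + ½·-11·1² = 76.5 m; v ends 71 m/s.
12–16 s: v starts 71 m/s; Δx = 71·4 + ½·-4·4² = 252 m; v ends 55 m/s.
x(16) = -7 + Σ Δx = 751 m.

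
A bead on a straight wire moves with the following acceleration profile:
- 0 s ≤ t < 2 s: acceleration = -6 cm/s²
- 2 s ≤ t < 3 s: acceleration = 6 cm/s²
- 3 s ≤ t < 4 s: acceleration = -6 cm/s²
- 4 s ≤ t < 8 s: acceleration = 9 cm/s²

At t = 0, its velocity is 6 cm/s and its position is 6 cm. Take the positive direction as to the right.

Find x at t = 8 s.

48 cm

On each constant-a segment, Δv = aΔt and Δx = v₀Δt + ½aΔt²; chain segment to segment.
0–2 s: v starts 6 cm/s; Δx = 6·2 + ½·-6·2² = 0 cm; v ends -6 cm/s.
2–3 s: v starts -6 cm/s; Δx = -6·1 + ½·6·1² = -3 cm; v ends 0 cm/s.
3–4 s: v starts 0 cm/s; Δx = 0·1 + ½·-6·1² = -3 cm; v ends -6 cm/s.
4–8 s: v starts -6 cm/s; Δx = -6·4 + ½·9·4² = 48 cm; v ends 30 cm/s.
x(8) = 6 + Σ Δx = 48 cm.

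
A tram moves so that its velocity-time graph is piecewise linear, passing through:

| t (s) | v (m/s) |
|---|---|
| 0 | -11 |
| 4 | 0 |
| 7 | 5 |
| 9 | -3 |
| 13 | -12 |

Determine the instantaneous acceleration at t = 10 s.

-2.25 m/s²

Acceleration is the slope of the v-t graph on 9–13 s: (-12 − -3)/(13 − 9) = -2.25 m/s².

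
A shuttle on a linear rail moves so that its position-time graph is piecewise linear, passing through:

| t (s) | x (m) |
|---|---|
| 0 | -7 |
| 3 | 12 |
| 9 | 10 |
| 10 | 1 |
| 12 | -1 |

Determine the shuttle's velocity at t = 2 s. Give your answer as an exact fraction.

Velocity is the slope of the x-t graph on 0–3 s: (12 − -7)/(3 − 0) = 19/3 m/s.

19/3 m/s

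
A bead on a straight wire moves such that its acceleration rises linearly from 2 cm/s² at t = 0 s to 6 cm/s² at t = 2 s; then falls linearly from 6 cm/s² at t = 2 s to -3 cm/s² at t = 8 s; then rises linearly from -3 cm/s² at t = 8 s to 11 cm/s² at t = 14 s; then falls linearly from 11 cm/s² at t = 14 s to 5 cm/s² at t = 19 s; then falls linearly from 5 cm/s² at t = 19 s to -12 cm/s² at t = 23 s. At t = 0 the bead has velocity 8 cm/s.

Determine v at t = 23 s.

Δv equals the area under the a-t graph; then v = v₀ + Δv.
0–2 s: ½(2 + 6)(2) = 8 cm/s
2–8 s: ½(6 + -3)(6) = 9 cm/s
8–14 s: ½(-3 + 11)(6) = 24 cm/s
14–19 s: ½(11 + 5)(5) = 40 cm/s
19–23 s: ½(5 + -12)(4) = -14 cm/s
Δv = 67 cm/s, so v(23) = 8 + (67) = 75 cm/s.

75 cm/s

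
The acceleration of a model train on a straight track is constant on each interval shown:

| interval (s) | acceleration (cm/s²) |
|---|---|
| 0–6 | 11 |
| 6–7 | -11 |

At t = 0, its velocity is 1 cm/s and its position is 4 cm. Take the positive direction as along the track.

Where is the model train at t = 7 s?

On each constant-a segment, Δv = aΔt and Δx = v₀Δt + ½aΔt²; chain segment to segment.
0–6 s: v starts 1 cm/s; Δx = 1·6 + ½·11·6² = 204 cm; v ends 67 cm/s.
6–7 s: v starts 67 cm/s; Δx = 67·1 + ½·-11·1² = 61.5 cm; v ends 56 cm/s.
x(7) = 4 + Σ Δx = 269.5 cm.

269.5 cm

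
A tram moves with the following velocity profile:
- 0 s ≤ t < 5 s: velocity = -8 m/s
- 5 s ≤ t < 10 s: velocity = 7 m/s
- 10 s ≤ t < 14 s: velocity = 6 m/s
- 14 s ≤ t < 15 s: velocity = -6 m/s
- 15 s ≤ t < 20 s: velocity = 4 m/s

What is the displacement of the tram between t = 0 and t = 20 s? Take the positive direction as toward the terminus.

33 m

Displacement is the signed area under the v-t curve.
0–5 s: -8 × 5 = -40 m
5–10 s: 7 × 5 = 35 m
10–14 s: 6 × 4 = 24 m
14–15 s: -6 × 1 = -6 m
15–20 s: 4 × 5 = 20 m
Net displacement = 33 m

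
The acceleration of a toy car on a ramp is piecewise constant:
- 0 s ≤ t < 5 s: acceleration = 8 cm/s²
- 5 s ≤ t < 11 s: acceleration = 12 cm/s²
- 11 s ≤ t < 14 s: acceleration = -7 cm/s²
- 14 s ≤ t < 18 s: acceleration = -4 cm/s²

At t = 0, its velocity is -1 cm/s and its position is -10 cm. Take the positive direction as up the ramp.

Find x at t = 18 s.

1164.5 cm

On each constant-a segment, Δv = aΔt and Δx = v₀Δt + ½aΔt²; chain segment to segment.
0–5 s: v starts -1 cm/s; Δx = -1·5 + ½·8·5² = 95 cm; v ends 39 cm/s.
5–11 s: v starts 39 cm/s; Δx = 39·6 + ½·12·6² = 450 cm; v ends 111 cm/s.
11–14 s: v starts 111 cm/s; Δx = 111·3 + ½·-7·3² = 301.5 cm; v ends 90 cm/s.
14–18 s: v starts 90 cm/s; Δx = 90·4 + ½·-4·4² = 328 cm; v ends 74 cm/s.
x(18) = -10 + Σ Δx = 1164.5 cm.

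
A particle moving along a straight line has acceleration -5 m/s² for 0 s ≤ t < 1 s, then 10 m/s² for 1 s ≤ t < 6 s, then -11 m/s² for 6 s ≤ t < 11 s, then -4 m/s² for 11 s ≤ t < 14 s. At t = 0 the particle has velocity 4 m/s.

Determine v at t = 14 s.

-18 m/s

Δv equals the area under the a-t graph; then v = v₀ + Δv.
0–1 s: -5 × 1 = -5 m/s
1–6 s: 10 × 5 = 50 m/s
6–11 s: -11 × 5 = -55 m/s
11–14 s: -4 × 3 = -12 m/s
Δv = -22 m/s, so v(14) = 4 + (-22) = -18 m/s.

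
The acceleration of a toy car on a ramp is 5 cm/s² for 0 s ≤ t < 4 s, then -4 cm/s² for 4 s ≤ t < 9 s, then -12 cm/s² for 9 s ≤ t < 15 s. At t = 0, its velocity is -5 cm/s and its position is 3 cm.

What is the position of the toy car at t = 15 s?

-198 cm

On each constant-a segment, Δv = aΔt and Δx = v₀Δt + ½aΔt²; chain segment to segment.
0–4 s: v starts -5 cm/s; Δx = -5·4 + ½·5·4² = 20 cm; v ends 15 cm/s.
4–9 s: v starts 15 cm/s; Δx = 15·5 + ½·-4·5² = 25 cm; v ends -5 cm/s.
9–15 s: v starts -5 cm/s; Δx = -5·6 + ½·-12·6² = -246 cm; v ends -77 cm/s.
x(15) = 3 + Σ Δx = -198 cm.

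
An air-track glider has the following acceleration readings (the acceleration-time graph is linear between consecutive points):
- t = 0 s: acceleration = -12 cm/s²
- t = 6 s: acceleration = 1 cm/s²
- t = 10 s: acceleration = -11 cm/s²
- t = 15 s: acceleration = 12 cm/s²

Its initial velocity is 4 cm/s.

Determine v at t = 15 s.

Δv equals the area under the a-t graph; then v = v₀ + Δv.
0–6 s: ½(-12 + 1)(6) = -33 cm/s
6–10 s: ½(1 + -11)(4) = -20 cm/s
10–15 s: ½(-11 + 12)(5) = 2.5 cm/s
Δv = -50.5 cm/s, so v(15) = 4 + (-50.5) = -46.5 cm/s.

-46.5 cm/s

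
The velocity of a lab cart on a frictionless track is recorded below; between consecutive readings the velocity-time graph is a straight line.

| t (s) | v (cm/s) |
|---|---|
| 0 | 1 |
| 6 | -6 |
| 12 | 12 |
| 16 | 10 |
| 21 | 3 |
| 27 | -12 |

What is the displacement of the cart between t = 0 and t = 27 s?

Displacement is the signed area under the v-t curve.
0–6 s: ½(1 + -6)(6) = -15 cm
6–12 s: ½(-6 + 12)(6) = 18 cm
12–16 s: ½(12 + 10)(4) = 44 cm
16–21 s: ½(10 + 3)(5) = 32.5 cm
21–27 s: ½(3 + -12)(6) = -27 cm
Net displacement = 52.5 cm

52.5 cm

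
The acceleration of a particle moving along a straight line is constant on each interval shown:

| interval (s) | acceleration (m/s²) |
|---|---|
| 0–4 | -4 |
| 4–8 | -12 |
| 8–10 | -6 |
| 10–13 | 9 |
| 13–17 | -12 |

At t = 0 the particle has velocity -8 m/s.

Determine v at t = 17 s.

Δv equals the area under the a-t graph; then v = v₀ + Δv.
0–4 s: -4 × 4 = -16 m/s
4–8 s: -12 × 4 = -48 m/s
8–10 s: -6 × 2 = -12 m/s
10–13 s: 9 × 3 = 27 m/s
13–17 s: -12 × 4 = -48 m/s
Δv = -97 m/s, so v(17) = -8 + (-97) = -105 m/s.

-105 m/s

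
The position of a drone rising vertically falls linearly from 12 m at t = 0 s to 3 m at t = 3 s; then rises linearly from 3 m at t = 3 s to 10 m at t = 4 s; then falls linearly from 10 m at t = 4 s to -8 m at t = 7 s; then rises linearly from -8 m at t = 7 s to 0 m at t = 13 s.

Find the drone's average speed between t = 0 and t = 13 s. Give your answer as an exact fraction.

Average speed = (total path length)/(elapsed time); on a piecewise-linear x-t graph the path length is Σ|Δx|.
0–3 s: |Δx| = |3 − 12| = 9 m
3–4 s: |Δx| = |10 − 3| = 7 m
4–7 s: |Δx| = |-8 − 10| = 18 m
7–13 s: |Δx| = |0 − -8| = 8 m
Total path = 42 m; average speed = 42/13 = 42/13 m/s.

42/13 m/s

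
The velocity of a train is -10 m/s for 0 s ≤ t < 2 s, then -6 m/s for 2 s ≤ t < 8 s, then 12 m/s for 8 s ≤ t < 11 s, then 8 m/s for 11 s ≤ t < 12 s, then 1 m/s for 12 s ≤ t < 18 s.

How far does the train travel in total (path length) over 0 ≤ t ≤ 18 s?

106 m

Total distance travelled is ∫|v| dt — sum the magnitudes of each area piece.
0–2 s: |-10| × 2 = 20 m
2–8 s: |-6| × 6 = 36 m
8–11 s: |12| × 3 = 36 m
11–12 s: |8| × 1 = 8 m
12–18 s: |1| × 6 = 6 m
Total distance = 106 m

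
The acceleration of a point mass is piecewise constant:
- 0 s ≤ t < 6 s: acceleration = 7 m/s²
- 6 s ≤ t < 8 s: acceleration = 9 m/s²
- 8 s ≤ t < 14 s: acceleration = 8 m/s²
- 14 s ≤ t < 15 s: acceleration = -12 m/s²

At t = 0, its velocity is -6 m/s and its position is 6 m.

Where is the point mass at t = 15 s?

On each constant-a segment, Δv = aΔt and Δx = v₀Δt + ½aΔt²; chain segment to segment.
0–6 s: v starts -6 m/s; Δx = -6·6 + ½·7·6² = 90 m; v ends 36 m/s.
6–8 s: v starts 36 m/s; Δx = 36·2 + ½·9·2² = 90 m; v ends 54 m/s.
8–14 s: v starts 54 m/s; Δx = 54·6 + ½·8·6² = 468 m; v ends 102 m/s.
14–15 s: v starts 102 m/s; Δx = 102·1 + ½·-12·1² = 96 m; v ends 90 m/s.
x(15) = 6 + Σ Δx = 750 m.

750 m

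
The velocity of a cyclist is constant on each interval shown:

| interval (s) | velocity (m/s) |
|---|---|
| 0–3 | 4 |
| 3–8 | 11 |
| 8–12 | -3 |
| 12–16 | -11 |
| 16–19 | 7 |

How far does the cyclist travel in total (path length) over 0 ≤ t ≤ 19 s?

144 m

Distance (not displacement) is the total path length: add the absolute areas under v-t.
0–3 s: |4| × 3 = 12 m
3–8 s: |11| × 5 = 55 m
8–12 s: |-3| × 4 = 12 m
12–16 s: |-11| × 4 = 44 m
16–19 s: |7| × 3 = 21 m
Total distance = 144 m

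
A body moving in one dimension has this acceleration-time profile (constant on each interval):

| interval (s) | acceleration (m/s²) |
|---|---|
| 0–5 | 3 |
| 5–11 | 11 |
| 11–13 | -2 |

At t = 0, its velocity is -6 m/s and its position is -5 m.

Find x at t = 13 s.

400.5 m

On each constant-a segment, Δv = aΔt and Δx = v₀Δt + ½aΔt²; chain segment to segment.
0–5 s: v starts -6 m/s; Δx = -6·5 + ½·3·5² = 7.5 m; v ends 9 m/s.
5–11 s: v starts 9 m/s; Δx = 9·6 + ½·11·6² = 252 m; v ends 75 m/s.
11–13 s: v starts 75 m/s; Δx = 75·2 + ½·-2·2² = 146 m; v ends 71 m/s.
x(13) = -5 + Σ Δx = 400.5 m.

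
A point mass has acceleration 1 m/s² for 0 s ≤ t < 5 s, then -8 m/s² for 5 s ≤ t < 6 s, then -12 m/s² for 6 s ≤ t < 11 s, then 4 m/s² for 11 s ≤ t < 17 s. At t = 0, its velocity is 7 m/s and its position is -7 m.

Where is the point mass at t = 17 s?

-345.5 m

On each constant-a segment, Δv = aΔt and Δx = v₀Δt + ½aΔt²; chain segment to segment.
0–5 s: v starts 7 m/s; Δx = 7·5 + ½·1·5² = 47.5 m; v ends 12 m/s.
5–6 s: v starts 12 m/s; Δx = 12·1 + ½·-8·1² = 8 m; v ends 4 m/s.
6–11 s: v starts 4 m/s; Δx = 4·5 + ½·-12·5² = -130 m; v ends -56 m/s.
11–17 s: v starts -56 m/s; Δx = -56·6 + ½·4·6² = -264 m; v ends -32 m/s.
x(17) = -7 + Σ Δx = -345.5 m.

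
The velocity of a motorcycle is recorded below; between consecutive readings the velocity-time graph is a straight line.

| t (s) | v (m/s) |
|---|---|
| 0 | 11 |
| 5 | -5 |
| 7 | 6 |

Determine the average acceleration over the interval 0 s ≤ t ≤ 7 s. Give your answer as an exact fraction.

-5/7 m/s²

Average acceleration = Δv/Δt = (6 − 11)/(7 − 0) = -5/7 m/s².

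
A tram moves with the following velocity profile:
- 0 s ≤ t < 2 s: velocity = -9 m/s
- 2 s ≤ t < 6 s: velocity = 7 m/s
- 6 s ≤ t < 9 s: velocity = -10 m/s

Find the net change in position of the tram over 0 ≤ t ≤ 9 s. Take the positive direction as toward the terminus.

Net displacement equals the area under the velocity-time graph (areas below the axis count negative).
0–2 s: -9 × 2 = -18 m
2–6 s: 7 × 4 = 28 m
6–9 s: -10 × 3 = -30 m
Net displacement = -20 m

-20 m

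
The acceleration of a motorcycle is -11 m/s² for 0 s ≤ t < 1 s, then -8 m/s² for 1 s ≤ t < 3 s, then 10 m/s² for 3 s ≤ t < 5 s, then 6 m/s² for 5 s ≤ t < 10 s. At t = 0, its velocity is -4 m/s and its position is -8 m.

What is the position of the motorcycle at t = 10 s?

On each constant-a segment, Δv = aΔt and Δx = v₀Δt + ½aΔt²; chain segment to segment.
0–1 s: v starts -4 m/s; Δx = -4·1 + ½·-11·1² = -9.5 m; v ends -15 m/s.
1–3 s: v starts -15 m/s; Δx = -15·2 + ½·-8·2² = -46 m; v ends -31 m/s.
3–5 s: v starts -31 m/s; Δx = -31·2 + ½·10·2² = -42 m; v ends -11 m/s.
5–10 s: v starts -11 m/s; Δx = -11·5 + ½·6·5² = 20 m; v ends 19 m/s.
x(10) = -8 + Σ Δx = -85.5 m.

-85.5 m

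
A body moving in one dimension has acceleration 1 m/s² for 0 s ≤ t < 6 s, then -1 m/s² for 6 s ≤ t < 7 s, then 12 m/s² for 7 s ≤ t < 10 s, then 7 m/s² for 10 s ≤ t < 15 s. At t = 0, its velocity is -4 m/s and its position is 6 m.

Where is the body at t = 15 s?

On each constant-a segment, Δv = aΔt and Δx = v₀Δt + ½aΔt²; chain segment to segment.
0–6 s: v starts -4 m/s; Δx = -4·6 + ½·1·6² = -6 m; v ends 2 m/s.
6–7 s: v starts 2 m/s; Δx = 2·1 + ½·-1·1² = 1.5 m; v ends 1 m/s.
7–10 s: v starts 1 m/s; Δx = 1·3 + ½·12·3² = 57 m; v ends 37 m/s.
10–15 s: v starts 37 m/s; Δx = 37·5 + ½·7·5² = 272.5 m; v ends 72 m/s.
x(15) = 6 + Σ Δx = 331 m.

331 m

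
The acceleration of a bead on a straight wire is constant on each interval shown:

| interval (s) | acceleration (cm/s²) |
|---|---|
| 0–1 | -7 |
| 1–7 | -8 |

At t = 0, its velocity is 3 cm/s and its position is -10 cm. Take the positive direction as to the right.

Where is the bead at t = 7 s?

-178.5 cm

On each constant-a segment, Δv = aΔt and Δx = v₀Δt + ½aΔt²; chain segment to segment.
0–1 s: v starts 3 cm/s; Δx = 3·1 + ½·-7·1² = -0.5 cm; v ends -4 cm/s.
1–7 s: v starts -4 cm/s; Δx = -4·6 + ½·-8·6² = -168 cm; v ends -52 cm/s.
x(7) = -10 + Σ Δx = -178.5 cm.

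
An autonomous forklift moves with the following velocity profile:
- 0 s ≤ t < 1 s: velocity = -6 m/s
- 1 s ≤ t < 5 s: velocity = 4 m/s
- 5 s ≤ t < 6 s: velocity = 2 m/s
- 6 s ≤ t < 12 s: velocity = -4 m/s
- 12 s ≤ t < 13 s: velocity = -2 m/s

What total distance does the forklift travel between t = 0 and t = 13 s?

Distance (not displacement) is the total path length: add the absolute areas under v-t.
0–1 s: |-6| × 1 = 6 m
1–5 s: |4| × 4 = 16 m
5–6 s: |2| × 1 = 2 m
6–12 s: |-4| × 6 = 24 m
12–13 s: |-2| × 1 = 2 m
Total distance = 50 m

50 m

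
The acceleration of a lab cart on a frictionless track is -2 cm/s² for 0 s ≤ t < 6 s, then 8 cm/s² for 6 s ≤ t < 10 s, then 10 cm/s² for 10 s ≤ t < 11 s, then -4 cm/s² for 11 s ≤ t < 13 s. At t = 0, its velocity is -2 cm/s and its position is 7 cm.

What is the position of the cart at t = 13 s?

On each constant-a segment, Δv = aΔt and Δx = v₀Δt + ½aΔt²; chain segment to segment.
0–6 s: v starts -2 cm/s; Δx = -2·6 + ½·-2·6² = -48 cm; v ends -14 cm/s.
6–10 s: v starts -14 cm/s; Δx = -14·4 + ½·8·4² = 8 cm; v ends 18 cm/s.
10–11 s: v starts 18 cm/s; Δx = 18·1 + ½·10·1² = 23 cm; v ends 28 cm/s.
11–13 s: v starts 28 cm/s; Δx = 28·2 + ½·-4·2² = 48 cm; v ends 20 cm/s.
x(13) = 7 + Σ Δx = 38 cm.

38 cm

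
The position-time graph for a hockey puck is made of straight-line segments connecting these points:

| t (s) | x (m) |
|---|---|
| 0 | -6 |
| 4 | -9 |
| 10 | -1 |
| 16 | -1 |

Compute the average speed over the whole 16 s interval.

Average speed = (total path length)/(elapsed time); on a piecewise-linear x-t graph the path length is Σ|Δx|.
0–4 s: |Δx| = |-9 − -6| = 3 m
4–10 s: |Δx| = |-1 − -9| = 8 m
10–16 s: |Δx| = |-1 − -1| = 0 m
Total path = 11 m; average speed = 11/16 = 0.6875 m/s.

0.6875 m/s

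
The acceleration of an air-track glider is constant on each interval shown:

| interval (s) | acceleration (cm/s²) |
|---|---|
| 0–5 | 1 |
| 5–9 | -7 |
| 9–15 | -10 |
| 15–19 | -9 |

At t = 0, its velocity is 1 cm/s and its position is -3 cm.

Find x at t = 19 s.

-729.5 cm

On each constant-a segment, Δv = aΔt and Δx = v₀Δt + ½aΔt²; chain segment to segment.
0–5 s: v starts 1 cm/s; Δx = 1·5 + ½·1·5² = 17.5 cm; v ends 6 cm/s.
5–9 s: v starts 6 cm/s; Δx = 6·4 + ½·-7·4² = -32 cm; v ends -22 cm/s.
9–15 s: v starts -22 cm/s; Δx = -22·6 + ½·-10·6² = -312 cm; v ends -82 cm/s.
15–19 s: v starts -82 cm/s; Δx = -82·4 + ½·-9·4² = -400 cm; v ends -118 cm/s.
x(19) = -3 + Σ Δx = -729.5 cm.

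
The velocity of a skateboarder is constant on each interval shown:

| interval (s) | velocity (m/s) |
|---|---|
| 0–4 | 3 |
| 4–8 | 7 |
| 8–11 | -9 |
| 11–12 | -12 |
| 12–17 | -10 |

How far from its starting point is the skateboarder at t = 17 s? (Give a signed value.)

Displacement is the signed area under the v-t curve.
0–4 s: 3 × 4 = 12 m
4–8 s: 7 × 4 = 28 m
8–11 s: -9 × 3 = -27 m
11–12 s: -12 × 1 = -12 m
12–17 s: -10 × 5 = -50 m
Net displacement = -49 m

-49 m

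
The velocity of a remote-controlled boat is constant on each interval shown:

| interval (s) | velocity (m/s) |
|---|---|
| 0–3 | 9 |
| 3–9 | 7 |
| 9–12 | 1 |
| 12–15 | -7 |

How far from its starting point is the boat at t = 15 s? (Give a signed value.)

51 m

Net displacement equals the area under the velocity-time graph (areas below the axis count negative).
0–3 s: 9 × 3 = 27 m
3–9 s: 7 × 6 = 42 m
9–12 s: 1 × 3 = 3 m
12–15 s: -7 × 3 = -21 m
Net displacement = 51 m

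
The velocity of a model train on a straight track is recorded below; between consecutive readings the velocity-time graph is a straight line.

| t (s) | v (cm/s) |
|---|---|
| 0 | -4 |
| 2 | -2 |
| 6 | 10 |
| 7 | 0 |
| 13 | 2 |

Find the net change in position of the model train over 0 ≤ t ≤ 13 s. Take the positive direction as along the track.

Net displacement equals the area under the velocity-time graph (areas below the axis count negative).
0–2 s: ½(-4 + -2)(2) = -6 cm
2–6 s: ½(-2 + 10)(4) = 16 cm
6–7 s: ½(10 + 0)(1) = 5 cm
7–13 s: ½(0 + 2)(6) = 6 cm
Net displacement = 21 cm

21 cm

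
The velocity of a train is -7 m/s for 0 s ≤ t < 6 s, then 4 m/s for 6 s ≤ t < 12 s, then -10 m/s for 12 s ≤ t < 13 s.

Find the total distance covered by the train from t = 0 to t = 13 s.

Distance (not displacement) is the total path length: add the absolute areas under v-t.
0–6 s: |-7| × 6 = 42 m
6–12 s: |4| × 6 = 24 m
12–13 s: |-10| × 1 = 10 m
Total distance = 76 m

76 m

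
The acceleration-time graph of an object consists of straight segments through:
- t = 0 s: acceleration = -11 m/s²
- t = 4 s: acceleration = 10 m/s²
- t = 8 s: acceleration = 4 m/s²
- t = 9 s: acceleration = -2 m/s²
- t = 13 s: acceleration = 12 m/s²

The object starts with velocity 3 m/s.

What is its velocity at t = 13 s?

50 m/s

Δv equals the area under the a-t graph; then v = v₀ + Δv.
0–4 s: ½(-11 + 10)(4) = -2 m/s
4–8 s: ½(10 + 4)(4) = 28 m/s
8–9 s: ½(4 + -2)(1) = 1 m/s
9–13 s: ½(-2 + 12)(4) = 20 m/s
Δv = 47 m/s, so v(13) = 3 + (47) = 50 m/s.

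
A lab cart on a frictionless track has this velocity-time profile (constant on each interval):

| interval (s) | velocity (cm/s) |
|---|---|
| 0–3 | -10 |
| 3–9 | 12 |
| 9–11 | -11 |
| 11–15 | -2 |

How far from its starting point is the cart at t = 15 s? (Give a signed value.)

12 cm

Net displacement equals the area under the velocity-time graph (areas below the axis count negative).
0–3 s: -10 × 3 = -30 cm
3–9 s: 12 × 6 = 72 cm
9–11 s: -11 × 2 = -22 cm
11–15 s: -2 × 4 = -8 cm
Net displacement = 12 cm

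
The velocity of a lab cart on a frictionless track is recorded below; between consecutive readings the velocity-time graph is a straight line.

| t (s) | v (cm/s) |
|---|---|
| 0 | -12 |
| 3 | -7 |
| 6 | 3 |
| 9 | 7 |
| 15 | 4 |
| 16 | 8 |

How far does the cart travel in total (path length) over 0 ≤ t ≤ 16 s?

91.2 cm

Distance (not displacement) is the total path length: add the absolute areas under v-t.
0–3 s: |½(-12 + -7)(3)| = 28.5 cm
3–6 s: v = 0 at t = 5.1 s; triangle areas 7.35 + 1.35 = 8.7 cm
6–9 s: |½(3 + 7)(3)| = 15 cm
9–15 s: |½(7 + 4)(6)| = 33 cm
15–16 s: |½(4 + 8)(1)| = 6 cm
Total distance = 91.2 cm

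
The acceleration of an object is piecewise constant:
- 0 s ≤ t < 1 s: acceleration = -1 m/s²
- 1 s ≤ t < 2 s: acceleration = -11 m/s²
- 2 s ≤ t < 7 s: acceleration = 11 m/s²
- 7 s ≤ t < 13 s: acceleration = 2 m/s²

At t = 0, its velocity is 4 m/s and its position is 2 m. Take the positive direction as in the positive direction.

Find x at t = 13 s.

On each constant-a segment, Δv = aΔt and Δx = v₀Δt + ½aΔt²; chain segment to segment.
0–1 s: v starts 4 m/s; Δx = 4·1 + ½·-1·1² = 3.5 m; v ends 3 m/s.
1–2 s: v starts 3 m/s; Δx = 3·1 + ½·-11·1² = -2.5 m; v ends -8 m/s.
2–7 s: v starts -8 m/s; Δx = -8·5 + ½·11·5² = 97.5 m; v ends 47 m/s.
7–13 s: v starts 47 m/s; Δx = 47·6 + ½·2·6² = 318 m; v ends 59 m/s.
x(13) = 2 + Σ Δx = 418.5 m.

418.5 m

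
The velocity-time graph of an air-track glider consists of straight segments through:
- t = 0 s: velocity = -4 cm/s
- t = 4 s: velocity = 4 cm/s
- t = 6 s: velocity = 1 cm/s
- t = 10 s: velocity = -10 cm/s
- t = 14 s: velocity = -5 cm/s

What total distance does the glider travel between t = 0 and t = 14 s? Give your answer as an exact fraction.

675/11 cm

Distance (not displacement) is the total path length: add the absolute areas under v-t.
0–4 s: v = 0 at t = 2 s; triangle areas 4 + 4 = 8 cm
4–6 s: |½(4 + 1)(2)| = 5 cm
6–10 s: v = 0 at t = 70/11 s; triangle areas 2/11 + 200/11 = 202/11 cm
10–14 s: |½(-10 + -5)(4)| = 30 cm
Total distance = 675/11 cm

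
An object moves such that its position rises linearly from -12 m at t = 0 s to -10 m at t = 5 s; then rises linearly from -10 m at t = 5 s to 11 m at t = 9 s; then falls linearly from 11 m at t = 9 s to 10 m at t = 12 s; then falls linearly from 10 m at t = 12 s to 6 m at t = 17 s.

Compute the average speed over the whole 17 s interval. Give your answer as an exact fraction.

Average speed = (total path length)/(elapsed time); on a piecewise-linear x-t graph the path length is Σ|Δx|.
0–5 s: |Δx| = |-10 − -12| = 2 m
5–9 s: |Δx| = |11 − -10| = 21 m
9–12 s: |Δx| = |10 − 11| = 1 m
12–17 s: |Δx| = |6 − 10| = 4 m
Total path = 28 m; average speed = 28/17 = 28/17 m/s.

28/17 m/s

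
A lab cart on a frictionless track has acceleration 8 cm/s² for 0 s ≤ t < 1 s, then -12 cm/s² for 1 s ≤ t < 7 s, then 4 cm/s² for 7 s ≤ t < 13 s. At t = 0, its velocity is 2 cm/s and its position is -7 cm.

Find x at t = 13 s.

-457 cm

On each constant-a segment, Δv = aΔt and Δx = v₀Δt + ½aΔt²; chain segment to segment.
0–1 s: v starts 2 cm/s; Δx = 2·1 + ½·8·1² = 6 cm; v ends 10 cm/s.
1–7 s: v starts 10 cm/s; Δx = 10·6 + ½·-12·6² = -156 cm; v ends -62 cm/s.
7–13 s: v starts -62 cm/s; Δx = -62·6 + ½·4·6² = -300 cm; v ends -38 cm/s.
x(13) = -7 + Σ Δx = -457 cm.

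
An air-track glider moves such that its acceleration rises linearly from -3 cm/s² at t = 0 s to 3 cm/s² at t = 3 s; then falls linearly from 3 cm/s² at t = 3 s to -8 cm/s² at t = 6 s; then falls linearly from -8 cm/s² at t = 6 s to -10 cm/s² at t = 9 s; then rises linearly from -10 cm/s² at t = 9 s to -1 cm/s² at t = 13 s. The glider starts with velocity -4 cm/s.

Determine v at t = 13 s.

-60.5 cm/s

Δv equals the area under the a-t graph; then v = v₀ + Δv.
0–3 s: ½(-3 + 3)(3) = 0 cm/s
3–6 s: ½(3 + -8)(3) = -7.5 cm/s
6–9 s: ½(-8 + -10)(3) = -27 cm/s
9–13 s: ½(-10 + -1)(4) = -22 cm/s
Δv = -56.5 cm/s, so v(13) = -4 + (-56.5) = -60.5 cm/s.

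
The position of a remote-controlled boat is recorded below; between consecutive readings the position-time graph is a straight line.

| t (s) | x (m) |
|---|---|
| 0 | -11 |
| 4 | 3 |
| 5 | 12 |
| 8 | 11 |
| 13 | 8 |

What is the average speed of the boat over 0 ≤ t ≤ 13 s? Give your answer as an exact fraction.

Average speed = (total path length)/(elapsed time); on a piecewise-linear x-t graph the path length is Σ|Δx|.
0–4 s: |Δx| = |3 − -11| = 14 m
4–5 s: |Δx| = |12 − 3| = 9 m
5–8 s: |Δx| = |11 − 12| = 1 m
8–13 s: |Δx| = |8 − 11| = 3 m
Total path = 27 m; average speed = 27/13 = 27/13 m/s.

27/13 m/s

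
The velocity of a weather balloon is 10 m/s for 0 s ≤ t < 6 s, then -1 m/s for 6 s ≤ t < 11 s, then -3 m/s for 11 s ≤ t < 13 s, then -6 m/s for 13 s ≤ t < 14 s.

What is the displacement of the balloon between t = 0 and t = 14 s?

Displacement is the signed area under the v-t curve.
0–6 s: 10 × 6 = 60 m
6–11 s: -1 × 5 = -5 m
11–13 s: -3 × 2 = -6 m
13–14 s: -6 × 1 = -6 m
Net displacement = 43 m

43 m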